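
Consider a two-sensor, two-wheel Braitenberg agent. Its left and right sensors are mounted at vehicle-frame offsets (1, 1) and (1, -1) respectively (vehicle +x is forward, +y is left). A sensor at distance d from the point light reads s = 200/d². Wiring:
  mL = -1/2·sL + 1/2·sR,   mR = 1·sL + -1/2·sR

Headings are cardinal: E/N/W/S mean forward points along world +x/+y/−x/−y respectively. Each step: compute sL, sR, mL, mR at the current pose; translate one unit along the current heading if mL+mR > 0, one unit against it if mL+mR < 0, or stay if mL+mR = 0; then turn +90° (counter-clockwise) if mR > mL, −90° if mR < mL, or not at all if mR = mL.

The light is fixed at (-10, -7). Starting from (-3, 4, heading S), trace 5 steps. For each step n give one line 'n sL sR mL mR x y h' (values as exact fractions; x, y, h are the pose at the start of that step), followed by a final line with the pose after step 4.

0 50/41 25/17 175/1394 675/1394 -3 4 S
1 40/37 40/29 160/1073 420/1073 -3 3 E
2 20/17 100/101 -160/1717 1170/1717 -2 3 N
3 200/149 200/193 -4400/28757 23700/28757 -2 4 W
4 50/41 25/17 175/1394 675/1394 -3 4 S
final -3 3 E

n=0: pose=(-3,4,S); sL=50/41, sR=25/17; mL=175/1394, mR=675/1394; mL+mR=25/41 → advance +1; mR−mL=250/697 → turn +1·90°
n=1: pose=(-3,3,E); sL=40/37, sR=40/29; mL=160/1073, mR=420/1073; mL+mR=20/37 → advance +1; mR−mL=260/1073 → turn +1·90°
n=2: pose=(-2,3,N); sL=20/17, sR=100/101; mL=-160/1717, mR=1170/1717; mL+mR=10/17 → advance +1; mR−mL=1330/1717 → turn +1·90°
n=3: pose=(-2,4,W); sL=200/149, sR=200/193; mL=-4400/28757, mR=23700/28757; mL+mR=100/149 → advance +1; mR−mL=28100/28757 → turn +1·90°
n=4: pose=(-3,4,S); sL=50/41, sR=25/17; mL=175/1394, mR=675/1394; mL+mR=25/41 → advance +1; mR−mL=250/697 → turn +1·90°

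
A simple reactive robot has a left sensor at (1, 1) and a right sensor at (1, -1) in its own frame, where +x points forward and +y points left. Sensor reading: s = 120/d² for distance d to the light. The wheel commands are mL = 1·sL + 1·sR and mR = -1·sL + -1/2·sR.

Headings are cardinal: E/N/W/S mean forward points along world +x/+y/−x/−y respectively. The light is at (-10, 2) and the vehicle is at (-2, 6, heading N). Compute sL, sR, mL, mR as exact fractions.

left sensor world pos  = (-3, 7); dL² = 74
right sensor world pos = (-1, 7); dR² = 106
sL = 120/74 = 60/37
sR = 120/106 = 60/53
mL = 1·sL + 1·sR = 5400/1961
mR = -1·sL + -1/2·sR = -4290/1961

60/37 60/53 5400/1961 -4290/1961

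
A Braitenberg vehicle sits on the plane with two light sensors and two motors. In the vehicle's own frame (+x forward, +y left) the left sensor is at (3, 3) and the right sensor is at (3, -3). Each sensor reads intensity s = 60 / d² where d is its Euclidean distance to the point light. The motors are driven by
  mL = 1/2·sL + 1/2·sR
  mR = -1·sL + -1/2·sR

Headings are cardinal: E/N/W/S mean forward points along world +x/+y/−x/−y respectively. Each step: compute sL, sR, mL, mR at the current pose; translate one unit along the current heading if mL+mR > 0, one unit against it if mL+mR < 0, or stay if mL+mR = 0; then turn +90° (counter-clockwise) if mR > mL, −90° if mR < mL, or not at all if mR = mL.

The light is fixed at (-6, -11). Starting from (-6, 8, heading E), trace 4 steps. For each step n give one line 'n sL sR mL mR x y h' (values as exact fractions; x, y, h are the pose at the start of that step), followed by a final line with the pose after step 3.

n=0: pose=(-6,8,E); sL=60/493, sR=12/53; mL=4548/26129, mR=-6138/26129; mL+mR=-30/493 → advance -1; mR−mL=-10686/26129 → turn -1·90°
n=1: pose=(-7,8,S); sL=3/13, sR=15/68; mL=399/1768, mR=-603/1768; mL+mR=-3/26 → advance -1; mR−mL=-501/884 → turn -1·90°
n=2: pose=(-7,9,W); sL=12/61, sR=12/109; mL=1020/6649, mR=-1674/6649; mL+mR=-6/61 → advance -1; mR−mL=-2694/6649 → turn -1·90°
n=3: pose=(-6,9,N); sL=30/269, sR=30/269; mL=30/269, mR=-45/269; mL+mR=-15/269 → advance -1; mR−mL=-75/269 → turn -1·90°

0 60/493 12/53 4548/26129 -6138/26129 -6 8 E
1 3/13 15/68 399/1768 -603/1768 -7 8 S
2 12/61 12/109 1020/6649 -1674/6649 -7 9 W
3 30/269 30/269 30/269 -45/269 -6 9 N
final -6 8 E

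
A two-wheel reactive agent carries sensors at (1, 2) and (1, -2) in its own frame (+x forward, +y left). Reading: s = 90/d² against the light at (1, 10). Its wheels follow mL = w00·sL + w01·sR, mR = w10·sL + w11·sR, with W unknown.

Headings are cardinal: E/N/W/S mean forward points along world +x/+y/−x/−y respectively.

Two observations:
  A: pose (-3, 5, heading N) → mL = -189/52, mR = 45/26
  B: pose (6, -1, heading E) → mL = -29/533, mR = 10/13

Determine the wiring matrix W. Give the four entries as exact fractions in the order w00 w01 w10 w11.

1/2 -1 1 0

obs A: pose=(-3,5,N) → sL=45/26, sR=9/2, mL=-189/52, mR=45/26
obs B: pose=(6,-1,E) → sL=10/13, sR=18/41, mL=-29/533, mR=10/13
sensor matrix S = [[45/26, 9/2], [10/13, 18/41]]; det S = -1440/533
solve [mL_A; mL_B] = S·[w00; w01] and [mR_A; mR_B] = S·[w10; w11]:
  w00 = 1/2, w01 = -1, w10 = 1, w11 = 0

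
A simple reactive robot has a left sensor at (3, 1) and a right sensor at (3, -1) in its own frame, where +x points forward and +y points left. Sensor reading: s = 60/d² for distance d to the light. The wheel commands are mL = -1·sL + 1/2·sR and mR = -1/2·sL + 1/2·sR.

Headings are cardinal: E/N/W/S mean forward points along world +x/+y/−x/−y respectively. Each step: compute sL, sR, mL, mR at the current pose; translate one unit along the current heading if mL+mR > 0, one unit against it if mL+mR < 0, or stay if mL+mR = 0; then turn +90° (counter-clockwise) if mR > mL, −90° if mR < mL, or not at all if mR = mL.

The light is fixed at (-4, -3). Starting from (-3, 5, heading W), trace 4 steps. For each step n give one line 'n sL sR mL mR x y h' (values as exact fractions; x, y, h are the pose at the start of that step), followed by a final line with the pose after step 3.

n=0: pose=(-3,5,W); sL=60/53, sR=12/17; mL=-702/901, mR=-192/901; mL+mR=-894/901 → advance -1; mR−mL=30/53 → turn +1·90°
n=1: pose=(-2,5,S); sL=30/17, sR=30/13; mL=-135/221, mR=60/221; mL+mR=-75/221 → advance -1; mR−mL=15/17 → turn +1·90°
n=2: pose=(-2,6,E); sL=12/25, sR=60/89; mL=-318/2225, mR=216/2225; mL+mR=-102/2225 → advance -1; mR−mL=6/25 → turn +1·90°
n=3: pose=(-3,6,N); sL=5/12, sR=15/37; mL=-95/444, mR=-5/888; mL+mR=-65/296 → advance -1; mR−mL=5/24 → turn +1·90°

0 60/53 12/17 -702/901 -192/901 -3 5 W
1 30/17 30/13 -135/221 60/221 -2 5 S
2 12/25 60/89 -318/2225 216/2225 -2 6 E
3 5/12 15/37 -95/444 -5/888 -3 6 N
final -3 5 W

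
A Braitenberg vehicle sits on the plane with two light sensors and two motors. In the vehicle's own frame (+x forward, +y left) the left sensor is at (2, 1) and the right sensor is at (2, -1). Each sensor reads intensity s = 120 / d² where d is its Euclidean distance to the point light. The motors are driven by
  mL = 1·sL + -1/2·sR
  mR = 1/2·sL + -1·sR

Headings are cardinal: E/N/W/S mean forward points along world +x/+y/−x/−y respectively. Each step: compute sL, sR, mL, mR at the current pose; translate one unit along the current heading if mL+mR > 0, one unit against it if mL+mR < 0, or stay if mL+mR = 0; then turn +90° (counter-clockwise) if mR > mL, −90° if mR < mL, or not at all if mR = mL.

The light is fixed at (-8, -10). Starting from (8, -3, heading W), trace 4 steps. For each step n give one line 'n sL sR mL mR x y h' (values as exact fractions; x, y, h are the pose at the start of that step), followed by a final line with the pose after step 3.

n=0: pose=(8,-3,W); sL=15/29, sR=6/13; mL=108/377, mR=-153/754; mL+mR=63/754 → advance +1; mR−mL=-369/754 → turn -1·90°
n=1: pose=(7,-3,N); sL=120/277, sR=120/337; mL=23820/93349, mR=-13020/93349; mL+mR=10800/93349 → advance +1; mR−mL=-36840/93349 → turn -1·90°
n=2: pose=(7,-2,E); sL=12/37, sR=60/169; mL=918/6253, mR=-1206/6253; mL+mR=-288/6253 → advance -1; mR−mL=-2124/6253 → turn -1·90°
n=3: pose=(6,-2,S); sL=40/87, sR=24/41; mL=596/3567, mR=-1268/3567; mL+mR=-224/1189 → advance -1; mR−mL=-1864/3567 → turn -1·90°

0 15/29 6/13 108/377 -153/754 8 -3 W
1 120/277 120/337 23820/93349 -13020/93349 7 -3 N
2 12/37 60/169 918/6253 -1206/6253 7 -2 E
3 40/87 24/41 596/3567 -1268/3567 6 -2 S
final 6 -1 W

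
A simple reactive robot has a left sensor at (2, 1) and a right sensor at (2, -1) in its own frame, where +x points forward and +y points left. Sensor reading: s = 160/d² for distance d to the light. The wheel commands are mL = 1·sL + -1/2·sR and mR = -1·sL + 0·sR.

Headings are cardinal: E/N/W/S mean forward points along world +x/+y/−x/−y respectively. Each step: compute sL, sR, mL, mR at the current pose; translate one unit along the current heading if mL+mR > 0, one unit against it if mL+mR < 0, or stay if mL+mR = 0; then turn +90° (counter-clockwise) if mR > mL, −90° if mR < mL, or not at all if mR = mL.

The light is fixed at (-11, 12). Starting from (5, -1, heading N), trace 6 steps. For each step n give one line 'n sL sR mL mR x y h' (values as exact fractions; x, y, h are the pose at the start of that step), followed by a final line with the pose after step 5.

n=0: pose=(5,-1,N); sL=80/173, sR=16/41; mL=1896/7093, mR=-80/173; mL+mR=-8/41 → advance -1; mR−mL=-5176/7093 → turn -1·90°
n=1: pose=(5,-2,E); sL=160/493, sR=160/549; mL=48400/270657, mR=-160/493; mL+mR=-80/549 → advance -1; mR−mL=-136240/270657 → turn -1·90°
n=2: pose=(4,-2,S); sL=5/16, sR=40/113; mL=245/1808, mR=-5/16; mL+mR=-20/113 → advance -1; mR−mL=-405/904 → turn -1·90°
n=3: pose=(4,-1,W); sL=32/73, sR=160/313; mL=4176/22849, mR=-32/73; mL+mR=-80/313 → advance -1; mR−mL=-14192/22849 → turn -1·90°
n=4: pose=(5,-1,N); sL=80/173, sR=16/41; mL=1896/7093, mR=-80/173; mL+mR=-8/41 → advance -1; mR−mL=-5176/7093 → turn -1·90°
n=5: pose=(5,-2,E); sL=160/493, sR=160/549; mL=48400/270657, mR=-160/493; mL+mR=-80/549 → advance -1; mR−mL=-136240/270657 → turn -1·90°

0 80/173 16/41 1896/7093 -80/173 5 -1 N
1 160/493 160/549 48400/270657 -160/493 5 -2 E
2 5/16 40/113 245/1808 -5/16 4 -2 S
3 32/73 160/313 4176/22849 -32/73 4 -1 W
4 80/173 16/41 1896/7093 -80/173 5 -1 N
5 160/493 160/549 48400/270657 -160/493 5 -2 E
final 4 -2 S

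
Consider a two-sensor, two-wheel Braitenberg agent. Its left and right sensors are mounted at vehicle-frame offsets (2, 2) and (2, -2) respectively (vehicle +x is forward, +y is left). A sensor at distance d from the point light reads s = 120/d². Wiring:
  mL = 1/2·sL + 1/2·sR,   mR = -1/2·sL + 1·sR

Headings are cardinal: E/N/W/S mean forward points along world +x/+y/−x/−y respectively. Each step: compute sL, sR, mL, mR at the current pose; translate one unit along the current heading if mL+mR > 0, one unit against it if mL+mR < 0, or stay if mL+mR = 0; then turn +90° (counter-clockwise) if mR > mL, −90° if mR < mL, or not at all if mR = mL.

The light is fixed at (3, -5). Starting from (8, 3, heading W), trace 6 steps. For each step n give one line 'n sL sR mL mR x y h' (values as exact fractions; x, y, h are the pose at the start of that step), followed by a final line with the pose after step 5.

n=0: pose=(8,3,W); sL=8/3, sR=120/109; mL=616/327, mR=-76/327; mL+mR=180/109 → advance +1; mR−mL=-692/327 → turn -1·90°
n=1: pose=(7,3,N); sL=15/13, sR=15/17; mL=225/221, mR=135/442; mL+mR=45/34 → advance +1; mR−mL=-315/442 → turn -1·90°
n=2: pose=(7,4,E); sL=120/157, sR=24/17; mL=2904/2669, mR=2748/2669; mL+mR=36/17 → advance +1; mR−mL=-156/2669 → turn -1·90°
n=3: pose=(8,4,S); sL=60/49, sR=60/29; mL=2340/1421, mR=2070/1421; mL+mR=90/29 → advance +1; mR−mL=-270/1421 → turn -1·90°
n=4: pose=(8,3,W); sL=8/3, sR=120/109; mL=616/327, mR=-76/327; mL+mR=180/109 → advance +1; mR−mL=-692/327 → turn -1·90°
n=5: pose=(7,3,N); sL=15/13, sR=15/17; mL=225/221, mR=135/442; mL+mR=45/34 → advance +1; mR−mL=-315/442 → turn -1·90°

0 8/3 120/109 616/327 -76/327 8 3 W
1 15/13 15/17 225/221 135/442 7 3 N
2 120/157 24/17 2904/2669 2748/2669 7 4 E
3 60/49 60/29 2340/1421 2070/1421 8 4 S
4 8/3 120/109 616/327 -76/327 8 3 W
5 15/13 15/17 225/221 135/442 7 3 N
final 7 4 E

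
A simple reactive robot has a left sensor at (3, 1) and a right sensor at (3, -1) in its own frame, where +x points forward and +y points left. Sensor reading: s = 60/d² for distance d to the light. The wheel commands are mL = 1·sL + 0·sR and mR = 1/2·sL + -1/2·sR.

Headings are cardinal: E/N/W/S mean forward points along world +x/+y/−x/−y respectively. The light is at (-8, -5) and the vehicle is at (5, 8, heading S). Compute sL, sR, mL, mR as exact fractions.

left sensor world pos  = (6, 5); dL² = 296
right sensor world pos = (4, 5); dR² = 244
sL = 60/296 = 15/74
sR = 60/244 = 15/61
mL = 1·sL + 0·sR = 15/74
mR = 1/2·sL + -1/2·sR = -195/9028

15/74 15/61 15/74 -195/9028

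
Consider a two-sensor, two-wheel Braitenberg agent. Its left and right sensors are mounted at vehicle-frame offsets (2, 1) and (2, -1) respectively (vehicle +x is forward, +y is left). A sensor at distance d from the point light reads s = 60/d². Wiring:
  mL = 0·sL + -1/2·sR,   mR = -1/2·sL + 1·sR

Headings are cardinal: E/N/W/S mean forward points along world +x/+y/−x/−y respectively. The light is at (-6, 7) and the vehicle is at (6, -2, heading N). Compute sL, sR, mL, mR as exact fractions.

left sensor world pos  = (5, 0); dL² = 170
right sensor world pos = (7, 0); dR² = 218
sL = 60/170 = 6/17
sR = 60/218 = 30/109
mL = 0·sL + -1/2·sR = -15/109
mR = -1/2·sL + 1·sR = 183/1853

6/17 30/109 -15/109 183/1853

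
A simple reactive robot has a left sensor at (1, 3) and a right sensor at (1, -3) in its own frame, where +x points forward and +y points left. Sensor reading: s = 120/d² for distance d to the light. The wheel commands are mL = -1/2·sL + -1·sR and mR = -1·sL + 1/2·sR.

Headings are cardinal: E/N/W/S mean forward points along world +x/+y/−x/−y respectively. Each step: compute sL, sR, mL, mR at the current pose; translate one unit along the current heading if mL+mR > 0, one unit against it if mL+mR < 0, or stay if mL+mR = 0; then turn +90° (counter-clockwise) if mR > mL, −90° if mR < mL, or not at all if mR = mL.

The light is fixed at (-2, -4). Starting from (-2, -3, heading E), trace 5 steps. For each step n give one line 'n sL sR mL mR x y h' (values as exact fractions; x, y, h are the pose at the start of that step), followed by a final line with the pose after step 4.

0 120/17 24 -468/17 84/17 -2 -3 E
1 6 15 -18 3/2 -3 -3 N
2 120/13 120/13 -180/13 -60/13 -3 -4 W
3 12 12 -18 -6 -2 -4 S
4 120/17 24 -468/17 84/17 -2 -3 E
final -3 -3 N

n=0: pose=(-2,-3,E); sL=120/17, sR=24; mL=-468/17, mR=84/17; mL+mR=-384/17 → advance -1; mR−mL=552/17 → turn +1·90°
n=1: pose=(-3,-3,N); sL=6, sR=15; mL=-18, mR=3/2; mL+mR=-33/2 → advance -1; mR−mL=39/2 → turn +1·90°
n=2: pose=(-3,-4,W); sL=120/13, sR=120/13; mL=-180/13, mR=-60/13; mL+mR=-240/13 → advance -1; mR−mL=120/13 → turn +1·90°
n=3: pose=(-2,-4,S); sL=12, sR=12; mL=-18, mR=-6; mL+mR=-24 → advance -1; mR−mL=12 → turn +1·90°
n=4: pose=(-2,-3,E); sL=120/17, sR=24; mL=-468/17, mR=84/17; mL+mR=-384/17 → advance -1; mR−mL=552/17 → turn +1·90°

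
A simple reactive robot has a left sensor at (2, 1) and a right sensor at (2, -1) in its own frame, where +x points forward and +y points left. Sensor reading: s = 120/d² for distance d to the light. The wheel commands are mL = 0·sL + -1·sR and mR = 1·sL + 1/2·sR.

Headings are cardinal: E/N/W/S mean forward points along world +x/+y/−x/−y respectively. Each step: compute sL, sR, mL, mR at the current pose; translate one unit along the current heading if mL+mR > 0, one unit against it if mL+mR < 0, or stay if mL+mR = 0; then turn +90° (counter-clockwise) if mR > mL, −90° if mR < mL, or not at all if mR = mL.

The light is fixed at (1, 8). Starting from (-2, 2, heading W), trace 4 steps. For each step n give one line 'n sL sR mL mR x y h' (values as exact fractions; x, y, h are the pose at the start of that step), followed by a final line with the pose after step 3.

0 60/37 12/5 -12/5 522/185 -2 2 W
1 120/73 120/89 -120/89 15060/6497 -3 2 S
2 3 30/17 -30/17 66/17 -3 1 E
3 120/41 120/29 -120/29 5940/1189 -2 1 N
final -2 2 W

n=0: pose=(-2,2,W); sL=60/37, sR=12/5; mL=-12/5, mR=522/185; mL+mR=78/185 → advance +1; mR−mL=966/185 → turn +1·90°
n=1: pose=(-3,2,S); sL=120/73, sR=120/89; mL=-120/89, mR=15060/6497; mL+mR=6300/6497 → advance +1; mR−mL=23820/6497 → turn +1·90°
n=2: pose=(-3,1,E); sL=3, sR=30/17; mL=-30/17, mR=66/17; mL+mR=36/17 → advance +1; mR−mL=96/17 → turn +1·90°
n=3: pose=(-2,1,N); sL=120/41, sR=120/29; mL=-120/29, mR=5940/1189; mL+mR=1020/1189 → advance +1; mR−mL=10860/1189 → turn +1·90°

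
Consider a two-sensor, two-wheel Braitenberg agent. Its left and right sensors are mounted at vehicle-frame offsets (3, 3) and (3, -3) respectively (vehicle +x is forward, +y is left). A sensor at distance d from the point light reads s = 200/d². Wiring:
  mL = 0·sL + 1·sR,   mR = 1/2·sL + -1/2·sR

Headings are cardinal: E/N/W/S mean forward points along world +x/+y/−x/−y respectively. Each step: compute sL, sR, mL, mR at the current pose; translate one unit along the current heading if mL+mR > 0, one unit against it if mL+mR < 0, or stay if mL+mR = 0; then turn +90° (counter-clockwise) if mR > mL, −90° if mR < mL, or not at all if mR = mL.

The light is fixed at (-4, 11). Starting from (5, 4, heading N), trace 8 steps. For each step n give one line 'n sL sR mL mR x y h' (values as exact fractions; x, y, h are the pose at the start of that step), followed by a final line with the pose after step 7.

n=0: pose=(5,4,N); sL=50/13, sR=5/4; mL=5/4, mR=135/104; mL+mR=265/104 → advance +1; mR−mL=5/104 → turn +1·90°
n=1: pose=(5,5,W); sL=200/117, sR=40/9; mL=40/9, mR=-160/117; mL+mR=40/13 → advance +1; mR−mL=-680/117 → turn -1·90°
n=2: pose=(4,5,N); sL=100/17, sR=20/13; mL=20/13, mR=480/221; mL+mR=820/221 → advance +1; mR−mL=140/221 → turn +1·90°
n=3: pose=(4,6,W); sL=200/89, sR=200/29; mL=200/29, mR=-6000/2581; mL+mR=11800/2581 → advance +1; mR−mL=-23800/2581 → turn -1·90°
n=4: pose=(3,6,N); sL=10, sR=25/13; mL=25/13, mR=105/26; mL+mR=155/26 → advance +1; mR−mL=55/26 → turn +1·90°
n=5: pose=(3,7,W); sL=40/13, sR=200/17; mL=200/17, mR=-960/221; mL+mR=1640/221 → advance +1; mR−mL=-3560/221 → turn -1·90°
n=6: pose=(2,7,N); sL=20, sR=100/41; mL=100/41, mR=360/41; mL+mR=460/41 → advance +1; mR−mL=260/41 → turn +1·90°
n=7: pose=(2,8,W); sL=40/9, sR=200/9; mL=200/9, mR=-80/9; mL+mR=40/3 → advance +1; mR−mL=-280/9 → turn -1·90°

0 50/13 5/4 5/4 135/104 5 4 N
1 200/117 40/9 40/9 -160/117 5 5 W
2 100/17 20/13 20/13 480/221 4 5 N
3 200/89 200/29 200/29 -6000/2581 4 6 W
4 10 25/13 25/13 105/26 3 6 N
5 40/13 200/17 200/17 -960/221 3 7 W
6 20 100/41 100/41 360/41 2 7 N
7 40/9 200/9 200/9 -80/9 2 8 W
final 1 8 N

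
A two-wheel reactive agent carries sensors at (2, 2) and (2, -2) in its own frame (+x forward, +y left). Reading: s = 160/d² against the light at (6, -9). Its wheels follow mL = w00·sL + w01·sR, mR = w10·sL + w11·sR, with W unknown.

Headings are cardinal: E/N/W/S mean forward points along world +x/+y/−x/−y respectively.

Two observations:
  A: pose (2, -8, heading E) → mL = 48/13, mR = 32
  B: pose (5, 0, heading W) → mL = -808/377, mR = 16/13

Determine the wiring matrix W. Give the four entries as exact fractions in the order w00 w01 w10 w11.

-1 1/2 0 1

obs A: pose=(2,-8,E) → sL=160/13, sR=32, mL=48/13, mR=32
obs B: pose=(5,0,W) → sL=80/29, sR=16/13, mL=-808/377, mR=16/13
sensor matrix S = [[160/13, 32], [80/29, 16/13]]; det S = -358400/4901
solve [mL_A; mL_B] = S·[w00; w01] and [mR_A; mR_B] = S·[w10; w11]:
  w00 = -1, w01 = 1/2, w10 = 0, w11 = 1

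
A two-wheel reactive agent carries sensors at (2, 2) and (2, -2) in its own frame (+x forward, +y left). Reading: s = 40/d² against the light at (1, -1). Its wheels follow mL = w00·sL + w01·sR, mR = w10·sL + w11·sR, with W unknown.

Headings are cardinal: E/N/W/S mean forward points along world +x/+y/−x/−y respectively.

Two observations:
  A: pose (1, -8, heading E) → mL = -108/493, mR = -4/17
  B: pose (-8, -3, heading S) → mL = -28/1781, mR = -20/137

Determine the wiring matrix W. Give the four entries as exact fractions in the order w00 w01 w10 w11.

obs A: pose=(1,-8,E) → sL=40/29, sR=8/17, mL=-108/493, mR=-4/17
obs B: pose=(-8,-3,S) → sL=8/13, sR=40/137, mL=-28/1781, mR=-20/137
sensor matrix S = [[40/29, 8/17], [8/13, 40/137]]; det S = 99328/878033
solve [mL_A; mL_B] = S·[w00; w01] and [mR_A; mR_B] = S·[w10; w11]:
  w00 = -1/2, w01 = 1, w10 = 0, w11 = -1/2

-1/2 1 0 -1/2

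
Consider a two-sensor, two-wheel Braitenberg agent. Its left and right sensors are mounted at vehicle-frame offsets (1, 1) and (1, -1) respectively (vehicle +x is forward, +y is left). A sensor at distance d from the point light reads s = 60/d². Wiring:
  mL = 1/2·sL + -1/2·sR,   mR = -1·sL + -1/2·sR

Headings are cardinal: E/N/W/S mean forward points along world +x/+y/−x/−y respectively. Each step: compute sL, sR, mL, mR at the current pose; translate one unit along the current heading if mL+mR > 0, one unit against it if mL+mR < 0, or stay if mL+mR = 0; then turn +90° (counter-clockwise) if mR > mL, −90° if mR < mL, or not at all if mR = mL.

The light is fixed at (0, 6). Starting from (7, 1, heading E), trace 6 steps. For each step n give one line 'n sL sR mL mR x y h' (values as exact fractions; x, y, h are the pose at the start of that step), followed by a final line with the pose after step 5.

n=0: pose=(7,1,E); sL=3/4, sR=3/5; mL=3/40, mR=-21/20; mL+mR=-39/40 → advance -1; mR−mL=-9/8 → turn -1·90°
n=1: pose=(6,1,S); sL=12/17, sR=60/61; mL=-144/1037, mR=-1242/1037; mL+mR=-1386/1037 → advance -1; mR−mL=-18/17 → turn -1·90°
n=2: pose=(6,2,W); sL=6/5, sR=30/17; mL=-24/85, mR=-177/85; mL+mR=-201/85 → advance -1; mR−mL=-9/5 → turn -1·90°
n=3: pose=(7,2,N); sL=4/3, sR=60/73; mL=56/219, mR=-382/219; mL+mR=-326/219 → advance -1; mR−mL=-2 → turn -1·90°
n=4: pose=(7,1,E); sL=3/4, sR=3/5; mL=3/40, mR=-21/20; mL+mR=-39/40 → advance -1; mR−mL=-9/8 → turn -1·90°
n=5: pose=(6,1,S); sL=12/17, sR=60/61; mL=-144/1037, mR=-1242/1037; mL+mR=-1386/1037 → advance -1; mR−mL=-18/17 → turn -1·90°

0 3/4 3/5 3/40 -21/20 7 1 E
1 12/17 60/61 -144/1037 -1242/1037 6 1 S
2 6/5 30/17 -24/85 -177/85 6 2 W
3 4/3 60/73 56/219 -382/219 7 2 N
4 3/4 3/5 3/40 -21/20 7 1 E
5 12/17 60/61 -144/1037 -1242/1037 6 1 S
final 6 2 W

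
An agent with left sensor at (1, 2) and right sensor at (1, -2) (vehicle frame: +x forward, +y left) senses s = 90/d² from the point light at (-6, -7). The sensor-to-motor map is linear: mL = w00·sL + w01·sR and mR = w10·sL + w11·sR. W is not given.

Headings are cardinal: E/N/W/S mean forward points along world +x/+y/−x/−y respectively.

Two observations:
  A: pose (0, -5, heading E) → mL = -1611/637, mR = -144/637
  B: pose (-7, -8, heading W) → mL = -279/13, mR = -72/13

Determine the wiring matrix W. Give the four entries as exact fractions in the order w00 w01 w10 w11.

obs A: pose=(0,-5,E) → sL=18/13, sR=90/49, mL=-1611/637, mR=-144/637
obs B: pose=(-7,-8,W) → sL=90/13, sR=18, mL=-279/13, mR=-72/13
sensor matrix S = [[18/13, 90/49], [90/13, 18]]; det S = 7776/637
solve [mL_A; mL_B] = S·[w00; w01] and [mR_A; mR_B] = S·[w10; w11]:
  w00 = -1/2, w01 = -1, w10 = 1/2, w11 = -1/2

-1/2 -1 1/2 -1/2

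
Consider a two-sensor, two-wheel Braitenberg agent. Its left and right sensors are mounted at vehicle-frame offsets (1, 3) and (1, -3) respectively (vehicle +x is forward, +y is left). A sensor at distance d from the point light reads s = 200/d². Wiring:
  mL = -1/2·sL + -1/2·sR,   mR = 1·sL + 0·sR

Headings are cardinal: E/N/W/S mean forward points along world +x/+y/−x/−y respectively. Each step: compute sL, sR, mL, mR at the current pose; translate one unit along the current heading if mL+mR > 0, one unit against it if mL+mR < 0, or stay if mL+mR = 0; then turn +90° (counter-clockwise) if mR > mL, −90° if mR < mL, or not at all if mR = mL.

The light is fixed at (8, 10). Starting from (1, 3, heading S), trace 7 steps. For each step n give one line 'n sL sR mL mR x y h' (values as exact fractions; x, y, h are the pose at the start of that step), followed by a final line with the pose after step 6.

n=0: pose=(1,3,S); sL=5/2, sR=50/41; mL=-305/164, mR=5/2; mL+mR=105/164 → advance +1; mR−mL=715/164 → turn +1·90°
n=1: pose=(1,2,E); sL=200/61, sR=200/157; mL=-21800/9577, mR=200/61; mL+mR=9600/9577 → advance +1; mR−mL=53200/9577 → turn +1·90°
n=2: pose=(2,2,N); sL=20/13, sR=100/29; mL=-940/377, mR=20/13; mL+mR=-360/377 → advance -1; mR−mL=1520/377 → turn +1·90°
n=3: pose=(2,1,W); sL=200/193, sR=40/17; mL=-5560/3281, mR=200/193; mL+mR=-2160/3281 → advance -1; mR−mL=8960/3281 → turn +1·90°
n=4: pose=(3,1,S); sL=25/13, sR=50/41; mL=-1675/1066, mR=25/13; mL+mR=375/1066 → advance +1; mR−mL=3725/1066 → turn +1·90°
n=5: pose=(3,0,E); sL=40/13, sR=40/37; mL=-1000/481, mR=40/13; mL+mR=480/481 → advance +1; mR−mL=2480/481 → turn +1·90°
n=6: pose=(4,0,N); sL=20/13, sR=100/41; mL=-1060/533, mR=20/13; mL+mR=-240/533 → advance -1; mR−mL=1880/533 → turn +1·90°

0 5/2 50/41 -305/164 5/2 1 3 S
1 200/61 200/157 -21800/9577 200/61 1 2 E
2 20/13 100/29 -940/377 20/13 2 2 N
3 200/193 40/17 -5560/3281 200/193 2 1 W
4 25/13 50/41 -1675/1066 25/13 3 1 S
5 40/13 40/37 -1000/481 40/13 3 0 E
6 20/13 100/41 -1060/533 20/13 4 0 N
final 4 -1 W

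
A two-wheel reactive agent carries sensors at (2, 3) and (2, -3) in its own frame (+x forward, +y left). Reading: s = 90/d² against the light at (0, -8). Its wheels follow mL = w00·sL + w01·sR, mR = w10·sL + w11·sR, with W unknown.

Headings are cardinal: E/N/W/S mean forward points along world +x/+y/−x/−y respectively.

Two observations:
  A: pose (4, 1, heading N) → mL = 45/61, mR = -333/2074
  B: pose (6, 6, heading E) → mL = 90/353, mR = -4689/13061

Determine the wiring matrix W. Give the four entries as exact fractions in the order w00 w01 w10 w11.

1 0 1/2 -1

obs A: pose=(4,1,N) → sL=45/61, sR=9/17, mL=45/61, mR=-333/2074
obs B: pose=(6,6,E) → sL=90/353, sR=18/37, mL=90/353, mR=-4689/13061
sensor matrix S = [[45/61, 9/17], [90/353, 18/37]]; det S = 3032640/13544257
solve [mL_A; mL_B] = S·[w00; w01] and [mR_A; mR_B] = S·[w10; w11]:
  w00 = 1, w01 = 0, w10 = 1/2, w11 = -1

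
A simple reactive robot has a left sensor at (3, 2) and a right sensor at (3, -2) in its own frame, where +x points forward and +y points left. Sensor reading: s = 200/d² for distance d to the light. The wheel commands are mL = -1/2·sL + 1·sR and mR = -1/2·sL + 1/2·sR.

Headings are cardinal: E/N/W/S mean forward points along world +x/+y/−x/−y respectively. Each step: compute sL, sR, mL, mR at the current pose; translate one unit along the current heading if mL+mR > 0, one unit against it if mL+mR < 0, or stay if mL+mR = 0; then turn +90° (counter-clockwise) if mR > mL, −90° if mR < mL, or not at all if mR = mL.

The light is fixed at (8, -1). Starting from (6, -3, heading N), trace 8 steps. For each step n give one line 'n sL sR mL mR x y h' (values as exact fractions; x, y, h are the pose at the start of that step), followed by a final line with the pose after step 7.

0 200/17 200 3300/17 1600/17 6 -3 N
1 100 20 -30 -40 6 -2 E
2 200/17 200/41 -700/697 -2400/697 5 -2 S
3 5 5 5/2 0 5 -1 W
4 40/9 200/13 1540/117 640/117 4 -1 N
5 20 100 90 40 4 0 E
6 40 200/29 -380/29 -480/29 5 0 S
7 50/9 50/13 125/117 -100/117 5 1 W
final 4 1 N

n=0: pose=(6,-3,N); sL=200/17, sR=200; mL=3300/17, mR=1600/17; mL+mR=4900/17 → advance +1; mR−mL=-100 → turn -1·90°
n=1: pose=(6,-2,E); sL=100, sR=20; mL=-30, mR=-40; mL+mR=-70 → advance -1; mR−mL=-10 → turn -1·90°
n=2: pose=(5,-2,S); sL=200/17, sR=200/41; mL=-700/697, mR=-2400/697; mL+mR=-3100/697 → advance -1; mR−mL=-100/41 → turn -1·90°
n=3: pose=(5,-1,W); sL=5, sR=5; mL=5/2, mR=0; mL+mR=5/2 → advance +1; mR−mL=-5/2 → turn -1·90°
n=4: pose=(4,-1,N); sL=40/9, sR=200/13; mL=1540/117, mR=640/117; mL+mR=2180/117 → advance +1; mR−mL=-100/13 → turn -1·90°
n=5: pose=(4,0,E); sL=20, sR=100; mL=90, mR=40; mL+mR=130 → advance +1; mR−mL=-50 → turn -1·90°
n=6: pose=(5,0,S); sL=40, sR=200/29; mL=-380/29, mR=-480/29; mL+mR=-860/29 → advance -1; mR−mL=-100/29 → turn -1·90°
n=7: pose=(5,1,W); sL=50/9, sR=50/13; mL=125/117, mR=-100/117; mL+mR=25/117 → advance +1; mR−mL=-25/13 → turn -1·90°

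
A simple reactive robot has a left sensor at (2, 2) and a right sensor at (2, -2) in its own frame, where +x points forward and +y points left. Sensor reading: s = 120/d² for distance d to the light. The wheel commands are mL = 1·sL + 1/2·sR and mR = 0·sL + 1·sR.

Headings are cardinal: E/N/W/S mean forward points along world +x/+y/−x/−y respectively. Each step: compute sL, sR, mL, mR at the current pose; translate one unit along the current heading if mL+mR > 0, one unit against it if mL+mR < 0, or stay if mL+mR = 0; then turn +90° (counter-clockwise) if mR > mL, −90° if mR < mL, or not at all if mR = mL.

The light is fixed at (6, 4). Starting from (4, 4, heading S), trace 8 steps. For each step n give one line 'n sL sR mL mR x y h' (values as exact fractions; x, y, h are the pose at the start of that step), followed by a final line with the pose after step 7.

0 30 6 33 6 4 4 S
1 24/5 120/17 708/85 120/17 4 3 W
2 60/13 60 450/13 60 3 3 N
3 120/29 120/29 180/29 120/29 3 4 W
4 3 15 21/2 15 2 4 N
5 120/37 8/3 508/111 8/3 2 5 W
6 60/29 20/3 470/87 20/3 1 5 N
7 120/49 24/13 2148/637 24/13 1 6 W
final 0 6 N

n=0: pose=(4,4,S); sL=30, sR=6; mL=33, mR=6; mL+mR=39 → advance +1; mR−mL=-27 → turn -1·90°
n=1: pose=(4,3,W); sL=24/5, sR=120/17; mL=708/85, mR=120/17; mL+mR=1308/85 → advance +1; mR−mL=-108/85 → turn -1·90°
n=2: pose=(3,3,N); sL=60/13, sR=60; mL=450/13, mR=60; mL+mR=1230/13 → advance +1; mR−mL=330/13 → turn +1·90°
n=3: pose=(3,4,W); sL=120/29, sR=120/29; mL=180/29, mR=120/29; mL+mR=300/29 → advance +1; mR−mL=-60/29 → turn -1·90°
n=4: pose=(2,4,N); sL=3, sR=15; mL=21/2, mR=15; mL+mR=51/2 → advance +1; mR−mL=9/2 → turn +1·90°
n=5: pose=(2,5,W); sL=120/37, sR=8/3; mL=508/111, mR=8/3; mL+mR=268/37 → advance +1; mR−mL=-212/111 → turn -1·90°
n=6: pose=(1,5,N); sL=60/29, sR=20/3; mL=470/87, mR=20/3; mL+mR=350/29 → advance +1; mR−mL=110/87 → turn +1·90°
n=7: pose=(1,6,W); sL=120/49, sR=24/13; mL=2148/637, mR=24/13; mL+mR=3324/637 → advance +1; mR−mL=-972/637 → turn -1·90°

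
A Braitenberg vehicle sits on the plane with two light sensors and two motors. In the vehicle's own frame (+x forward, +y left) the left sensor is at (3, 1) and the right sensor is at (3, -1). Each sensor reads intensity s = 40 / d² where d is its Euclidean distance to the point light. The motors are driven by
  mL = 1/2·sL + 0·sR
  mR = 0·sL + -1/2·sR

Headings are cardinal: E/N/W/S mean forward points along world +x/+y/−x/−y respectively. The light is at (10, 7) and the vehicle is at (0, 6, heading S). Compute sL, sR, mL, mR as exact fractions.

40/97 40/137 20/97 -20/137

left sensor world pos  = (1, 3); dL² = 97
right sensor world pos = (-1, 3); dR² = 137
sL = 40/97 = 40/97
sR = 40/137 = 40/137
mL = 1/2·sL + 0·sR = 20/97
mR = 0·sL + -1/2·sR = -20/137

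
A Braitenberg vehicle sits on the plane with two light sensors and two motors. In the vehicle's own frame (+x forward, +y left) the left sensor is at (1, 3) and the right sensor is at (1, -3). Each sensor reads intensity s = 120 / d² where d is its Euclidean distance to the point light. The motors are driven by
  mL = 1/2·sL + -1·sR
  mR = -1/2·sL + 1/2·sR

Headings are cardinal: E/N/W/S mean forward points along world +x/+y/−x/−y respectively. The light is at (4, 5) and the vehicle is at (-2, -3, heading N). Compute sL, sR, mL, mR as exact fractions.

left sensor world pos  = (-5, -2); dL² = 130
right sensor world pos = (1, -2); dR² = 58
sL = 120/130 = 12/13
sR = 120/58 = 60/29
mL = 1/2·sL + -1·sR = -606/377
mR = -1/2·sL + 1/2·sR = 216/377

12/13 60/29 -606/377 216/377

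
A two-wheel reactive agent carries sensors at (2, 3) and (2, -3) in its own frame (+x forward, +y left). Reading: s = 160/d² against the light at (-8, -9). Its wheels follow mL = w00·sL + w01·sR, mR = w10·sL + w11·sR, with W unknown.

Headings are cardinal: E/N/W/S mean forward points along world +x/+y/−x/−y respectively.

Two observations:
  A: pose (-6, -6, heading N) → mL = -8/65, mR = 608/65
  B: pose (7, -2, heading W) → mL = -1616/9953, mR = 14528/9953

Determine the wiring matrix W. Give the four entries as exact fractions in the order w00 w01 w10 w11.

obs A: pose=(-6,-6,N) → sL=80/13, sR=16/5, mL=-8/65, mR=608/65
obs B: pose=(7,-2,W) → sL=32/37, sR=160/269, mL=-1616/9953, mR=14528/9953
sensor matrix S = [[80/13, 16/5], [32/37, 160/269]]; det S = 577536/646945
solve [mL_A; mL_B] = S·[w00; w01] and [mR_A; mR_B] = S·[w10; w11]:
  w00 = 1/2, w01 = -1, w10 = 1, w11 = 1

1/2 -1 1 1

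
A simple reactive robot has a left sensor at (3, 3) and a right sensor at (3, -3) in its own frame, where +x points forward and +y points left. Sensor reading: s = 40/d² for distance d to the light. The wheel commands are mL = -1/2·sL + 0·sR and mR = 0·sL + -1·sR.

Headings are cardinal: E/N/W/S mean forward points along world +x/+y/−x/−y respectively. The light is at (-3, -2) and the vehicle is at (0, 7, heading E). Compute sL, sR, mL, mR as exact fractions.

2/9 5/9 -1/9 -5/9

left sensor world pos  = (3, 10); dL² = 180
right sensor world pos = (3, 4); dR² = 72
sL = 40/180 = 2/9
sR = 40/72 = 5/9
mL = -1/2·sL + 0·sR = -1/9
mR = 0·sL + -1·sR = -5/9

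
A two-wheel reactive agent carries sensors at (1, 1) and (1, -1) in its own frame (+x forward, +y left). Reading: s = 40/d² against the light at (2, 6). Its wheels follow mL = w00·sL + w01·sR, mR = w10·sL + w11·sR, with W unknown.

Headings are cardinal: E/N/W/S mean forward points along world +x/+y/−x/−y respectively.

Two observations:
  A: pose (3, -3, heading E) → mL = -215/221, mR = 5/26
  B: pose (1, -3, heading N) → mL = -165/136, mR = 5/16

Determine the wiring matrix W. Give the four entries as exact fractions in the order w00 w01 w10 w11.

obs A: pose=(3,-3,E) → sL=10/17, sR=5/13, mL=-215/221, mR=5/26
obs B: pose=(1,-3,N) → sL=10/17, sR=5/8, mL=-165/136, mR=5/16
sensor matrix S = [[10/17, 5/13], [10/17, 5/8]]; det S = 125/884
solve [mL_A; mL_B] = S·[w00; w01] and [mR_A; mR_B] = S·[w10; w11]:
  w00 = -1, w01 = -1, w10 = 0, w11 = 1/2

-1 -1 0 1/2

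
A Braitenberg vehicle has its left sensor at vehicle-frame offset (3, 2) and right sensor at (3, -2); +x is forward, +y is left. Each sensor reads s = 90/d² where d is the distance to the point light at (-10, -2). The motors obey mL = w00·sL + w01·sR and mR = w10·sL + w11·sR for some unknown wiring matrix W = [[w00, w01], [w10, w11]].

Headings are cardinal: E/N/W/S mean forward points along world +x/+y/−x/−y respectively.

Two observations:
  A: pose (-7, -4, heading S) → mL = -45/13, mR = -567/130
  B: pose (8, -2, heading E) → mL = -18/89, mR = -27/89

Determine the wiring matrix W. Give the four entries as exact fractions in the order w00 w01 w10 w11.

obs A: pose=(-7,-4,S) → sL=9/5, sR=45/13, mL=-45/13, mR=-567/130
obs B: pose=(8,-2,E) → sL=18/89, sR=18/89, mL=-18/89, mR=-27/89
sensor matrix S = [[9/5, 45/13], [18/89, 18/89]]; det S = -1944/5785
solve [mL_A; mL_B] = S·[w00; w01] and [mR_A; mR_B] = S·[w10; w11]:
  w00 = 0, w01 = -1, w10 = -1/2, w11 = -1

0 -1 -1/2 -1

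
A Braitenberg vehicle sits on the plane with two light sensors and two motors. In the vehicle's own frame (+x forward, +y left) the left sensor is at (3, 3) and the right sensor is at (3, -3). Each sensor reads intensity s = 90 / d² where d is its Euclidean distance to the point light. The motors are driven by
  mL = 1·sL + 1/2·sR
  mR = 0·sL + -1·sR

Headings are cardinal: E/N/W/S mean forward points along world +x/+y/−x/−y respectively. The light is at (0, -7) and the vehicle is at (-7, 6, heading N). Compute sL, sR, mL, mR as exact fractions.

45/178 45/136 10125/24208 -45/136

left sensor world pos  = (-10, 9); dL² = 356
right sensor world pos = (-4, 9); dR² = 272
sL = 90/356 = 45/178
sR = 90/272 = 45/136
mL = 1·sL + 1/2·sR = 10125/24208
mR = 0·sL + -1·sR = -45/136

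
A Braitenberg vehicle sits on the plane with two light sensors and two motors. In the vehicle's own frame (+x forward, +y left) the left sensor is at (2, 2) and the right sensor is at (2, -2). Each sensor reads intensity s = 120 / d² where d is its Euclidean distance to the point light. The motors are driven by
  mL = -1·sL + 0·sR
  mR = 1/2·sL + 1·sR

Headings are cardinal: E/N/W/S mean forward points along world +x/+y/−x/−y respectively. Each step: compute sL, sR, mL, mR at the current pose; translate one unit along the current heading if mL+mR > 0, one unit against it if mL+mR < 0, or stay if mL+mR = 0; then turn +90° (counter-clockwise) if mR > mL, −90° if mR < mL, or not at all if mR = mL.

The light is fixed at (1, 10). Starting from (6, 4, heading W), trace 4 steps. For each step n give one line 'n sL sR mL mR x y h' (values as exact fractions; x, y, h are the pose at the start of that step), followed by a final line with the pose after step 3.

0 120/73 24/5 -120/73 2052/365 6 4 W
1 6/5 30/17 -6/5 201/85 5 4 S
2 120/61 40/39 -120/61 4780/2379 5 3 E
3 60/17 60/37 -60/17 2130/629 6 3 N
final 6 2 W

n=0: pose=(6,4,W); sL=120/73, sR=24/5; mL=-120/73, mR=2052/365; mL+mR=1452/365 → advance +1; mR−mL=2652/365 → turn +1·90°
n=1: pose=(5,4,S); sL=6/5, sR=30/17; mL=-6/5, mR=201/85; mL+mR=99/85 → advance +1; mR−mL=303/85 → turn +1·90°
n=2: pose=(5,3,E); sL=120/61, sR=40/39; mL=-120/61, mR=4780/2379; mL+mR=100/2379 → advance +1; mR−mL=9460/2379 → turn +1·90°
n=3: pose=(6,3,N); sL=60/17, sR=60/37; mL=-60/17, mR=2130/629; mL+mR=-90/629 → advance -1; mR−mL=4350/629 → turn +1·90°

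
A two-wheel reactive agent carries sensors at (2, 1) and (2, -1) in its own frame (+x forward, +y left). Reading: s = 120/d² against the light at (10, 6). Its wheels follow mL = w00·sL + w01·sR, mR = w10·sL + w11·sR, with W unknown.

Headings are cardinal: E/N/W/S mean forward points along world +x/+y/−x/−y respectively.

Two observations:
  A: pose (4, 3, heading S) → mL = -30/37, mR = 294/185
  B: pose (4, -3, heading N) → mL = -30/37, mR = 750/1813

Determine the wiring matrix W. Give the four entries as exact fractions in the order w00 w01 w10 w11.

0 -1/2 1 -1/2

obs A: pose=(4,3,S) → sL=12/5, sR=60/37, mL=-30/37, mR=294/185
obs B: pose=(4,-3,N) → sL=60/49, sR=60/37, mL=-30/37, mR=750/1813
sensor matrix S = [[12/5, 60/37], [60/49, 60/37]]; det S = 3456/1813
solve [mL_A; mL_B] = S·[w00; w01] and [mR_A; mR_B] = S·[w10; w11]:
  w00 = 0, w01 = -1/2, w10 = 1, w11 = -1/2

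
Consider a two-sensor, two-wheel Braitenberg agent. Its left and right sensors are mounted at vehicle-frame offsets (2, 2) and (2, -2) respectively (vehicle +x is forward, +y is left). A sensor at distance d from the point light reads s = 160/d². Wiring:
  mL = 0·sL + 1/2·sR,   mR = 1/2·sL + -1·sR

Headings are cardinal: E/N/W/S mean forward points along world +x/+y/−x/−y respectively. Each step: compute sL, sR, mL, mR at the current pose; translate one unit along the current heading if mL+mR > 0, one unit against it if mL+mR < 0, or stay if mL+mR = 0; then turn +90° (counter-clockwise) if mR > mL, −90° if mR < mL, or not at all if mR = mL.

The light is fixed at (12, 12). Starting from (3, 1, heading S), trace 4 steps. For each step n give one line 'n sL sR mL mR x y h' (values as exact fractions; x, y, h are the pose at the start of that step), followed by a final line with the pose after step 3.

n=0: pose=(3,1,S); sL=80/109, sR=16/29; mL=8/29, mR=-584/3161; mL+mR=288/3161 → advance +1; mR−mL=-1456/3161 → turn -1·90°
n=1: pose=(3,0,W); sL=160/317, sR=160/221; mL=80/221, mR=-33040/70057; mL+mR=-7680/70057 → advance -1; mR−mL=-58400/70057 → turn -1·90°
n=2: pose=(4,0,N); sL=4/5, sR=20/17; mL=10/17, mR=-66/85; mL+mR=-16/85 → advance -1; mR−mL=-116/85 → turn -1·90°
n=3: pose=(4,-1,E); sL=160/157, sR=160/261; mL=80/261, mR=-4240/40977; mL+mR=8320/40977 → advance +1; mR−mL=-5600/13659 → turn -1·90°

0 80/109 16/29 8/29 -584/3161 3 1 S
1 160/317 160/221 80/221 -33040/70057 3 0 W
2 4/5 20/17 10/17 -66/85 4 0 N
3 160/157 160/261 80/261 -4240/40977 4 -1 E
final 5 -1 S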